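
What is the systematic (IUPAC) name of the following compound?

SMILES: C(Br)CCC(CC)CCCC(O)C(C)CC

The longest carbon chain that includes the –OH group has 11 carbons, so the parent hydride is undecane.
The highest-priority functional group is an alcohol (–OH), so the name ends in -ol.
Choose the numbering such that numbering from this end puts the hydroxyl group at C-4 rather than C-8.
With this numbering: the hydroxyl at C-4; a bromo group at C-11; an ethyl group at C-8; a methyl group at C-3.
The substituents are ordered alphabetically, ignoring any di-/tri- multipliers.
Assembling the pieces gives 11-bromo-8-ethyl-3-methylundecan-4-ol.

11-bromo-8-ethyl-3-methylundecan-4-ol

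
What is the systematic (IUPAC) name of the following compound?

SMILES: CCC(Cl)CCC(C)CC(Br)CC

3-bromo-8-chloro-5-methyldecane

The parent chain contains 10 carbons (decane).
The numbering direction is chosen so that the substituent locant set {3,5,8} is lower than {3,6,8} at the first point of difference.
With this numbering: a bromo group at C-3; a chloro group at C-8; a methyl group at C-5.
Substituent prefixes are cited in alphabetical order (multiplying prefixes like di-/tri- are ignored for ordering).
Putting it together: 3-bromo-8-chloro-5-methyldecane.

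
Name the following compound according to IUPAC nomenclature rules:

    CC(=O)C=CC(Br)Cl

5-bromo-5-chloropent-3-en-2-one

The longest chain bearing the carbonyl and the multiple bond is 5 carbons long (pentane).
A ketone (C=O on an internal carbon) is the principal characteristic group, giving the suffix -one.
A C=C double bond in the chain gives the infix -ene-.
Choose the numbering such that numbering from this end puts the carbonyl group at C-2 rather than C-4.
With this numbering: the carbonyl at C-2; the double bond between C-3 and C-4; a bromo group at C-5; a chloro group at C-5.
Substituent prefixes are cited in alphabetical order (multiplying prefixes like di-/tri- are ignored for ordering).
The name is 5-bromo-5-chloropent-3-en-2-one.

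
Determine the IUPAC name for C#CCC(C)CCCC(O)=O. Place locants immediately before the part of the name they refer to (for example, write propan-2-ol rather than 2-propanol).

5-methyloct-7-ynoic acid

The longest carbon chain that includes the –COOH group and the multiple bond has 8 carbons, so the parent hydride is octane.
The highest-priority functional group is a carboxylic acid (terminal –COOH), so the name ends in -oic acid.
The chain contains a C≡C triple bond, so the unsaturation ending is -yne.
Number the chain so that the carboxylic acid carbon is C-1 by definition.
This places the triple bond between C-7 and C-8; a methyl group at C-5.
Putting it together: 5-methyloct-7-ynoic acid.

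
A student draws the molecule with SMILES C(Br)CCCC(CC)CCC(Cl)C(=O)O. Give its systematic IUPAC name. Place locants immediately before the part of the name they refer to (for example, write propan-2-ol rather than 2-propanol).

9-bromo-2-chloro-5-ethylnonanoic acid

The longest carbon chain that includes the –COOH group has 9 carbons, so the parent hydride is nonane.
The highest-priority functional group is a carboxylic acid (terminal –COOH), so the name ends in -oic acid.
Number the chain so that the carboxylic acid carbon is C-1 by definition.
That gives a bromo group at C-9; a chloro group at C-2; an ethyl group at C-5.
Substituent prefixes are cited in alphabetical order (multiplying prefixes like di-/tri- are ignored for ordering).
Assembling the pieces gives 9-bromo-2-chloro-5-ethylnonanoic acid.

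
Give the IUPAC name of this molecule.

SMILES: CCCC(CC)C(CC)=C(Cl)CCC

The longest chain bearing the multiple bond is 9 carbons long (nonane).
A C=C double bond in the chain gives the infix -ene-.
Number the chain so that numbering from this end puts the double bond at C-4 rather than C-5.
With this numbering: the double bond between C-4 and C-5; a chloro group at C-4; ethyl groups at C-5 and C-6.
Substituent prefixes are cited in alphabetical order (multiplying prefixes like di-/tri- are ignored for ordering).
Putting it together: 4-chloro-5,6-diethylnon-4-ene.

4-chloro-5,6-diethylnon-4-ene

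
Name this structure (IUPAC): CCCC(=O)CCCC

Counting along the main chain through the carbonyl gives 8 carbons: the parent is octane.
A ketone (C=O on an internal carbon) is the principal characteristic group, giving the suffix -one.
Number the chain so that numbering from this end puts the carbonyl group at C-4 rather than C-5.
With this numbering: the carbonyl at C-4.
Putting it together: octan-4-one.

octan-4-one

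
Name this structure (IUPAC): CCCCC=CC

The longest chain bearing the multiple bond is 7 carbons long (heptane).
The chain contains a C=C double bond, so the unsaturation ending is -ene.
Number the chain so that numbering from this end puts the double bond at C-2 rather than C-5.
That gives the double bond between C-2 and C-3.
The name is hept-2-ene.

hept-2-ene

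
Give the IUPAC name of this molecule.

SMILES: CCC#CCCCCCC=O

dec-7-ynal

Counting along the main chain through the –CHO group and the multiple bond gives 10 carbons: the parent is decane.
The highest-priority functional group is an aldehyde (terminal –CHO), so the name ends in -al.
There is one C≡C triple bond, indicated by the ending -yne.
The numbering direction is chosen so that the aldehyde carbon is C-1 by definition.
This places the triple bond between C-7 and C-8.
The name is dec-7-ynal.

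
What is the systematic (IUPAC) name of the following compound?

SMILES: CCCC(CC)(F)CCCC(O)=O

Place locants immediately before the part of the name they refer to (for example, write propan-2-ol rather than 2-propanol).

5-ethyl-5-fluorooctanoic acid

The longest carbon chain that includes the –COOH group has 8 carbons, so the parent hydride is octane.
The highest-priority functional group is a carboxylic acid (terminal –COOH), so the name ends in -oic acid.
The numbering direction is chosen so that the carboxylic acid carbon is C-1 by definition.
With this numbering: an ethyl group at C-5; a fluoro group at C-5.
Prefixes are listed alphabetically: ethyl, fluoro.
The name is 5-ethyl-5-fluorooctanoic acid.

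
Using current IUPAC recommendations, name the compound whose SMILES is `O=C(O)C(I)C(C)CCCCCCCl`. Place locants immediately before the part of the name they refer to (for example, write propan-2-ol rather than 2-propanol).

9-chloro-2-iodo-3-methylnonanoic acid

The longest chain bearing the –COOH group is 9 carbons long (nonane).
The principal characteristic group is a carboxylic acid (terminal –COOH), named with the suffix -oic acid.
The numbering direction is chosen so that the carboxylic acid carbon is C-1 by definition.
That gives a chloro group at C-9; an iodo group at C-2; a methyl group at C-3.
The substituents are ordered alphabetically, ignoring any di-/tri- multipliers.
Assembling the pieces gives 9-chloro-2-iodo-3-methylnonanoic acid.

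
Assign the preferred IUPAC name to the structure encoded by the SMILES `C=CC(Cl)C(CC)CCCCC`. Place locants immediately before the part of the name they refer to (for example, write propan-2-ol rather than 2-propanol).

3-chloro-4-ethylnon-1-ene

Counting along the main chain through the multiple bond gives 9 carbons: the parent is nonane.
A C=C double bond in the chain gives the infix -ene-.
Choose the numbering such that numbering from this end puts the double bond at C-1 rather than C-8.
With this numbering: the double bond between C-1 and C-2; a chloro group at C-3; an ethyl group at C-4.
Substituent prefixes are cited in alphabetical order (multiplying prefixes like di-/tri- are ignored for ordering).
Assembling the pieces gives 3-chloro-4-ethylnon-1-ene.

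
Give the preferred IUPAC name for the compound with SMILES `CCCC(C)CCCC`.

The longest continuous carbon chain has 8 atoms, so the parent hydride is octane.
Choose the numbering such that the substituent locant set {4} is lower than {5} at the first point of difference.
This places a methyl group at C-4.
Assembling the pieces gives 4-methyloctane.

4-methyloctane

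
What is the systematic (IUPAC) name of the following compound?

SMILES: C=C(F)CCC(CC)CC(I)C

5-ethyl-2-fluoro-7-iodooct-1-ene

The longest chain bearing the multiple bond is 8 carbons long (octane).
There is one C=C double bond, indicated by the ending -ene.
Choose the numbering such that numbering from this end puts the double bond at C-1 rather than C-7.
That gives the double bond between C-1 and C-2; an ethyl group at C-5; a fluoro group at C-2; an iodo group at C-7.
Prefixes are listed alphabetically: ethyl, fluoro, iodo.
Assembling the pieces gives 5-ethyl-2-fluoro-7-iodooct-1-ene.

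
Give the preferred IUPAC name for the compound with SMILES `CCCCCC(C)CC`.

The longest continuous carbon chain has 8 atoms, so the parent hydride is octane.
Choose the numbering such that the substituent locant set {3} is lower than {6} at the first point of difference.
With this numbering: a methyl group at C-3.
Assembling the pieces gives 3-methyloctane.

3-methyloctane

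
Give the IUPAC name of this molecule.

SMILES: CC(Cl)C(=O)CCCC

The longest chain bearing the carbonyl is 7 carbons long (heptane).
The principal characteristic group is a ketone (C=O on an internal carbon), named with the suffix -one.
Choose the numbering such that numbering from this end puts the carbonyl group at C-3 rather than C-5.
With this numbering: the carbonyl at C-3; a chloro group at C-2.
Assembling the pieces gives 2-chloroheptan-3-one.

2-chloroheptan-3-one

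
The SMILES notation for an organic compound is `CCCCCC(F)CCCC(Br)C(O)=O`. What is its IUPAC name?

The longest carbon chain that includes the –COOH group has 11 carbons, so the parent hydride is undecane.
The highest-priority functional group is a carboxylic acid (terminal –COOH), so the name ends in -oic acid.
Choose the numbering such that the carboxylic acid carbon is C-1 by definition.
That gives a bromo group at C-2; a fluoro group at C-6.
Prefixes are listed alphabetically: bromo, fluoro.
Assembling the pieces gives 2-bromo-6-fluoroundecanoic acid.

2-bromo-6-fluoroundecanoic acid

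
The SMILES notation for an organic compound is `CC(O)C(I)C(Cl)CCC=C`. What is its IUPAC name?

4-chloro-3-iodooct-7-en-2-ol

The longest carbon chain that includes the –OH group and the multiple bond has 8 carbons, so the parent hydride is octane.
The highest-priority functional group is an alcohol (–OH), so the name ends in -ol.
There is one C=C double bond, indicated by the ending -ene.
Choose the numbering such that numbering from this end puts the hydroxyl group at C-2 rather than C-7.
With this numbering: the hydroxyl at C-2; the double bond between C-7 and C-8; a chloro group at C-4; an iodo group at C-3.
Substituent prefixes are cited in alphabetical order (multiplying prefixes like di-/tri- are ignored for ordering).
Putting it together: 4-chloro-3-iodooct-7-en-2-ol.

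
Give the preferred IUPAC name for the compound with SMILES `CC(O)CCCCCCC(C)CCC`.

Counting along the main chain through the –OH group gives 12 carbons: the parent is dodecane.
The principal characteristic group is an alcohol (–OH), named with the suffix -ol.
Choose the numbering such that numbering from this end puts the hydroxyl group at C-2 rather than C-11.
With this numbering: the hydroxyl at C-2; a methyl group at C-9.
Putting it together: 9-methyldodecan-2-ol.

9-methyldodecan-2-ol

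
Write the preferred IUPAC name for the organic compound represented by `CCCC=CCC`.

The longest chain bearing the multiple bond is 7 carbons long (heptane).
The chain contains a C=C double bond, so the unsaturation ending is -ene.
The numbering direction is chosen so that numbering from this end puts the double bond at C-3 rather than C-4.
This places the double bond between C-3 and C-4.
Assembling the pieces gives hept-3-ene.

hept-3-ene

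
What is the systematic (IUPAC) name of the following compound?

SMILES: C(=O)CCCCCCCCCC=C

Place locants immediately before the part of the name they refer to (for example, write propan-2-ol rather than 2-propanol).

The longest carbon chain that includes the –CHO group and the multiple bond has 12 carbons, so the parent hydride is dodecane.
An aldehyde (terminal –CHO) is the principal characteristic group, giving the suffix -al.
The chain contains a C=C double bond, so the unsaturation ending is -ene.
Choose the numbering such that the aldehyde carbon is C-1 by definition.
That gives the double bond between C-11 and C-12.
Assembling the pieces gives dodec-11-enal.

dodec-11-enal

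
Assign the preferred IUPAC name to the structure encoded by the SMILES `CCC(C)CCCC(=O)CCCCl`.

Counting along the main chain through the carbonyl gives 10 carbons: the parent is decane.
A ketone (C=O on an internal carbon) is the principal characteristic group, giving the suffix -one.
Choose the numbering such that numbering from this end puts the carbonyl group at C-4 rather than C-7.
With this numbering: the carbonyl at C-4; a chloro group at C-1; a methyl group at C-8.
Prefixes are listed alphabetically: chloro, methyl.
Assembling the pieces gives 1-chloro-8-methyldecan-4-one.

1-chloro-8-methyldecan-4-one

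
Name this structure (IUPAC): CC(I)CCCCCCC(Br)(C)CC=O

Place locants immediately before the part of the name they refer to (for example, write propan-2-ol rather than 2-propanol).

Counting along the main chain through the –CHO group gives 11 carbons: the parent is undecane.
The highest-priority functional group is an aldehyde (terminal –CHO), so the name ends in -al.
Number the chain so that the aldehyde carbon is C-1 by definition.
This places a bromo group at C-3; an iodo group at C-10; a methyl group at C-3.
Prefixes are listed alphabetically: bromo, iodo, methyl.
Assembling the pieces gives 3-bromo-10-iodo-3-methylundecanal.

3-bromo-10-iodo-3-methylundecanal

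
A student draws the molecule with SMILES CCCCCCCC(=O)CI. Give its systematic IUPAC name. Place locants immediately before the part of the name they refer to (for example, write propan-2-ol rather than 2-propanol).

Counting along the main chain through the carbonyl gives 9 carbons: the parent is nonane.
The highest-priority functional group is a ketone (C=O on an internal carbon), so the name ends in -one.
Number the chain so that numbering from this end puts the carbonyl group at C-2 rather than C-8.
With this numbering: the carbonyl at C-2; an iodo group at C-1.
Putting it together: 1-iodononan-2-one.

1-iodononan-2-one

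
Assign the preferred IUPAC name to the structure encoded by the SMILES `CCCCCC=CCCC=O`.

dec-4-enal

The longest carbon chain that includes the –CHO group and the multiple bond has 10 carbons, so the parent hydride is decane.
An aldehyde (terminal –CHO) is the principal characteristic group, giving the suffix -al.
A C=C double bond in the chain gives the infix -ene-.
The numbering direction is chosen so that the aldehyde carbon is C-1 by definition.
This places the double bond between C-4 and C-5.
Assembling the pieces gives dec-4-enal.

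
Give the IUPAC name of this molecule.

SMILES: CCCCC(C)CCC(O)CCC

7-methylundecan-4-ol

The longest chain bearing the –OH group is 11 carbons long (undecane).
An alcohol (–OH) is the principal characteristic group, giving the suffix -ol.
Number the chain so that numbering from this end puts the hydroxyl group at C-4 rather than C-8.
This places the hydroxyl at C-4; a methyl group at C-7.
The name is 7-methylundecan-4-ol.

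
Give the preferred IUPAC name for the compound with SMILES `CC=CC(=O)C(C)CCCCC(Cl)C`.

The longest carbon chain that includes the carbonyl and the multiple bond has 11 carbons, so the parent hydride is undecane.
A ketone (C=O on an internal carbon) is the principal characteristic group, giving the suffix -one.
There is one C=C double bond, indicated by the ending -ene.
Number the chain so that numbering from this end puts the carbonyl group at C-4 rather than C-8.
With this numbering: the carbonyl at C-4; the double bond between C-2 and C-3; a chloro group at C-10; a methyl group at C-5.
Prefixes are listed alphabetically: chloro, methyl.
Assembling the pieces gives 10-chloro-5-methylundec-2-en-4-one.

10-chloro-5-methylundec-2-en-4-one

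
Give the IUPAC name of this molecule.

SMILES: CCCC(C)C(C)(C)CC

The parent chain contains 7 carbons (heptane).
Number the chain so that the substituent locant set {3,3,4} is lower than {4,5,5} at the first point of difference.
With this numbering: methyl groups at C-3 (×2) and C-4.
Assembling the pieces gives 3,3,4-trimethylheptane.

3,3,4-trimethylheptane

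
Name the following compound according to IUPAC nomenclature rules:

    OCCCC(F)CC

The longest chain bearing the –OH group is 6 carbons long (hexane).
The principal characteristic group is an alcohol (–OH), named with the suffix -ol.
The numbering direction is chosen so that numbering from this end puts the hydroxyl group at C-1 rather than C-6.
With this numbering: the hydroxyl at C-1; a fluoro group at C-4.
Putting it together: 4-fluorohexan-1-ol.

4-fluorohexan-1-ol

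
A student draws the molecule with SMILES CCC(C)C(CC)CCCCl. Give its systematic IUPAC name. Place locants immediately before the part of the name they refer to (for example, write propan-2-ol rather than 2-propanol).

1-chloro-4-ethyl-5-methylheptane

The parent chain contains 7 carbons (heptane).
Choose the numbering such that the substituent locant set {1,4,5} is lower than {3,4,7} at the first point of difference.
With this numbering: a chloro group at C-1; an ethyl group at C-4; a methyl group at C-5.
Prefixes are listed alphabetically: chloro, ethyl, methyl.
The name is 1-chloro-4-ethyl-5-methylheptane.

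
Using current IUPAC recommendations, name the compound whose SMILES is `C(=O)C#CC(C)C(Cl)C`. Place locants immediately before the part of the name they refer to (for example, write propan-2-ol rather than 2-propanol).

5-chloro-4-methylhex-2-ynal

The longest chain bearing the –CHO group and the multiple bond is 6 carbons long (hexane).
The highest-priority functional group is an aldehyde (terminal –CHO), so the name ends in -al.
There is one C≡C triple bond, indicated by the ending -yne.
Choose the numbering such that the aldehyde carbon is C-1 by definition.
With this numbering: the triple bond between C-2 and C-3; a chloro group at C-5; a methyl group at C-4.
Substituent prefixes are cited in alphabetical order (multiplying prefixes like di-/tri- are ignored for ordering).
The name is 5-chloro-4-methylhex-2-ynal.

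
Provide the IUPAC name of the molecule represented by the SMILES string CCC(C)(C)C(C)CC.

3,3,4-trimethylhexane

The longest continuous carbon chain has 6 atoms, so the parent hydride is hexane.
Choose the numbering such that the substituent locant set {3,3,4} is lower than {3,4,4} at the first point of difference.
This places methyl groups at C-3 (×2) and C-4.
Putting it together: 3,3,4-trimethylhexane.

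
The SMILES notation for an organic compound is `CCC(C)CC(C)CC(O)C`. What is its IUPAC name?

Counting along the main chain through the –OH group gives 8 carbons: the parent is octane.
The highest-priority functional group is an alcohol (–OH), so the name ends in -ol.
Number the chain so that numbering from this end puts the hydroxyl group at C-2 rather than C-7.
This places the hydroxyl at C-2; methyl groups at C-4 and C-6.
The name is 4,6-dimethyloctan-2-ol.

4,6-dimethyloctan-2-ol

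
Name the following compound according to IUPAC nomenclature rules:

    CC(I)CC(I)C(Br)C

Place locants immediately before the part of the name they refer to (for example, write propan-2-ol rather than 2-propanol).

The longest continuous carbon chain has 6 atoms, so the parent hydride is hexane.
Number the chain so that the substituent locant set {2,3,5} is lower than {2,4,5} at the first point of difference.
This places a bromo group at C-2; iodo groups at C-3 and C-5.
Prefixes are listed alphabetically: bromo, iodo.
The name is 2-bromo-3,5-diiodohexane.

2-bromo-3,5-diiodohexane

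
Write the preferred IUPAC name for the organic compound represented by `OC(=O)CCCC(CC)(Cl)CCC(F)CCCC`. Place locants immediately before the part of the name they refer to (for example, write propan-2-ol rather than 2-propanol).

5-chloro-5-ethyl-8-fluorododecanoic acid

The longest chain bearing the –COOH group is 12 carbons long (dodecane).
The principal characteristic group is a carboxylic acid (terminal –COOH), named with the suffix -oic acid.
Number the chain so that the carboxylic acid carbon is C-1 by definition.
With this numbering: a chloro group at C-5; an ethyl group at C-5; a fluoro group at C-8.
Prefixes are listed alphabetically: chloro, ethyl, fluoro.
Assembling the pieces gives 5-chloro-5-ethyl-8-fluorododecanoic acid.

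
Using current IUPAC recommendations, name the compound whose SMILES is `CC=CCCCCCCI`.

The longest chain bearing the multiple bond is 9 carbons long (nonane).
The chain contains a C=C double bond, so the unsaturation ending is -ene.
Choose the numbering such that numbering from this end puts the double bond at C-2 rather than C-7.
This places the double bond between C-2 and C-3; an iodo group at C-9.
The name is 9-iodonon-2-ene.

9-iodonon-2-ene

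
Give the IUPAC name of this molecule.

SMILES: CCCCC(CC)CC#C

Counting along the main chain through the multiple bond gives 8 carbons: the parent is octane.
There is one C≡C triple bond, indicated by the ending -yne.
Choose the numbering such that numbering from this end puts the triple bond at C-1 rather than C-7.
This places the triple bond between C-1 and C-2; an ethyl group at C-4.
Putting it together: 4-ethyloct-1-yne.

4-ethyloct-1-yne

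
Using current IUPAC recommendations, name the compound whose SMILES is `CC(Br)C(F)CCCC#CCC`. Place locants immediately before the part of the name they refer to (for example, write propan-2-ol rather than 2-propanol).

Counting along the main chain through the multiple bond gives 10 carbons: the parent is decane.
There is one C≡C triple bond, indicated by the ending -yne.
Choose the numbering such that numbering from this end puts the triple bond at C-3 rather than C-7.
With this numbering: the triple bond between C-3 and C-4; a bromo group at C-9; a fluoro group at C-8.
Prefixes are listed alphabetically: bromo, fluoro.
Putting it together: 9-bromo-8-fluorodec-3-yne.

9-bromo-8-fluorodec-3-yne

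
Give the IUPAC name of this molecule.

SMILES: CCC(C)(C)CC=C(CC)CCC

4-ethyl-7,7-dimethylnon-4-ene

The longest carbon chain that includes the multiple bond has 9 carbons, so the parent hydride is nonane.
The chain contains a C=C double bond, so the unsaturation ending is -ene.
The numbering direction is chosen so that numbering from this end puts the double bond at C-4 rather than C-5.
This places the double bond between C-4 and C-5; an ethyl group at C-4; two methyl groups at C-7.
The substituents are ordered alphabetically, ignoring any di-/tri- multipliers.
Putting it together: 4-ethyl-7,7-dimethylnon-4-ene.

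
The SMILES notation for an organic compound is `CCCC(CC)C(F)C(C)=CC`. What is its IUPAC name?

5-ethyl-4-fluoro-3-methyloct-2-ene

Counting along the main chain through the multiple bond gives 8 carbons: the parent is octane.
A C=C double bond in the chain gives the infix -ene-.
The numbering direction is chosen so that numbering from this end puts the double bond at C-2 rather than C-6.
This places the double bond between C-2 and C-3; an ethyl group at C-5; a fluoro group at C-4; a methyl group at C-3.
Prefixes are listed alphabetically: ethyl, fluoro, methyl.
The name is 5-ethyl-4-fluoro-3-methyloct-2-ene.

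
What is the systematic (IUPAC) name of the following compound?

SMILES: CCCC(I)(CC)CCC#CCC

7-ethyl-7-iododec-3-yne

Counting along the main chain through the multiple bond gives 10 carbons: the parent is decane.
The chain contains a C≡C triple bond, so the unsaturation ending is -yne.
Choose the numbering such that numbering from this end puts the triple bond at C-3 rather than C-7.
With this numbering: the triple bond between C-3 and C-4; an ethyl group at C-7; an iodo group at C-7.
Prefixes are listed alphabetically: ethyl, iodo.
Assembling the pieces gives 7-ethyl-7-iododec-3-yne.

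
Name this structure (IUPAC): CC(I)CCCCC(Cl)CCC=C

5-chloro-10-iodoundec-1-ene

The longest chain bearing the multiple bond is 11 carbons long (undecane).
The chain contains a C=C double bond, so the unsaturation ending is -ene.
The numbering direction is chosen so that numbering from this end puts the double bond at C-1 rather than C-10.
With this numbering: the double bond between C-1 and C-2; a chloro group at C-5; an iodo group at C-10.
Prefixes are listed alphabetically: chloro, iodo.
Assembling the pieces gives 5-chloro-10-iodoundec-1-ene.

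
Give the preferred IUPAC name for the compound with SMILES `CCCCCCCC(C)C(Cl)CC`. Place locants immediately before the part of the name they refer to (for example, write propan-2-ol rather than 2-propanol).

3-chloro-4-methylundecane

The longest continuous carbon chain has 11 atoms, so the parent hydride is undecane.
Number the chain so that the substituent locant set {3,4} is lower than {8,9} at the first point of difference.
With this numbering: a chloro group at C-3; a methyl group at C-4.
The substituents are ordered alphabetically, ignoring any di-/tri- multipliers.
Putting it together: 3-chloro-4-methylundecane.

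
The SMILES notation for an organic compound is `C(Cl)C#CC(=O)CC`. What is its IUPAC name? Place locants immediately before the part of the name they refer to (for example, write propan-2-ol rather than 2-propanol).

The longest chain bearing the carbonyl and the multiple bond is 6 carbons long (hexane).
The highest-priority functional group is a ketone (C=O on an internal carbon), so the name ends in -one.
A C≡C triple bond in the chain gives the infix -yne-.
Number the chain so that numbering from this end puts the carbonyl group at C-3 rather than C-4.
That gives the carbonyl at C-3; the triple bond between C-4 and C-5; a chloro group at C-6.
Assembling the pieces gives 6-chlorohex-4-yn-3-one.

6-chlorohex-4-yn-3-one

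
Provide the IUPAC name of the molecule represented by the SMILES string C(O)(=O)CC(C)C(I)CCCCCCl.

9-chloro-4-iodo-3-methylnonanoic acid

The longest chain bearing the –COOH group is 9 carbons long (nonane).
A carboxylic acid (terminal –COOH) is the principal characteristic group, giving the suffix -oic acid.
Choose the numbering such that the carboxylic acid carbon is C-1 by definition.
That gives a chloro group at C-9; an iodo group at C-4; a methyl group at C-3.
The substituents are ordered alphabetically, ignoring any di-/tri- multipliers.
The name is 9-chloro-4-iodo-3-methylnonanoic acid.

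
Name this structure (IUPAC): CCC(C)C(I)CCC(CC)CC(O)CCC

6-ethyl-9-iodo-10-methyldodecan-4-ol

The longest carbon chain that includes the –OH group has 12 carbons, so the parent hydride is dodecane.
An alcohol (–OH) is the principal characteristic group, giving the suffix -ol.
The numbering direction is chosen so that numbering from this end puts the hydroxyl group at C-4 rather than C-9.
That gives the hydroxyl at C-4; an ethyl group at C-6; an iodo group at C-9; a methyl group at C-10.
Prefixes are listed alphabetically: ethyl, iodo, methyl.
Putting it together: 6-ethyl-9-iodo-10-methyldodecan-4-ol.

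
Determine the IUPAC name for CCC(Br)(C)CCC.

The longest carbon chain is 6 atoms: the parent is hexane.
Number the chain so that the substituent locant set {3,3} is lower than {4,4} at the first point of difference.
With this numbering: a bromo group at C-3; a methyl group at C-3.
Prefixes are listed alphabetically: bromo, methyl.
Putting it together: 3-bromo-3-methylhexane.

3-bromo-3-methylhexane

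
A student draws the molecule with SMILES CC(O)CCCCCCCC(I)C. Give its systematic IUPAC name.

The longest chain bearing the –OH group is 11 carbons long (undecane).
The highest-priority functional group is an alcohol (–OH), so the name ends in -ol.
The numbering direction is chosen so that numbering from this end puts the hydroxyl group at C-2 rather than C-10.
With this numbering: the hydroxyl at C-2; an iodo group at C-10.
Assembling the pieces gives 10-iodoundecan-2-ol.

10-iodoundecan-2-ol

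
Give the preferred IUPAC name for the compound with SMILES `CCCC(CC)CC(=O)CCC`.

The longest carbon chain that includes the carbonyl has 9 carbons, so the parent hydride is nonane.
The highest-priority functional group is a ketone (C=O on an internal carbon), so the name ends in -one.
Choose the numbering such that numbering from this end puts the carbonyl group at C-4 rather than C-6.
This places the carbonyl at C-4; an ethyl group at C-6.
Assembling the pieces gives 6-ethylnonan-4-one.

6-ethylnonan-4-one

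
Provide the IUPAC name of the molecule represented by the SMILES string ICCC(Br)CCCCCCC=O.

8-bromo-10-iododecanal

The longest carbon chain that includes the –CHO group has 10 carbons, so the parent hydride is decane.
An aldehyde (terminal –CHO) is the principal characteristic group, giving the suffix -al.
The numbering direction is chosen so that the aldehyde carbon is C-1 by definition.
This places a bromo group at C-8; an iodo group at C-10.
The substituents are ordered alphabetically, ignoring any di-/tri- multipliers.
Putting it together: 8-bromo-10-iododecanal.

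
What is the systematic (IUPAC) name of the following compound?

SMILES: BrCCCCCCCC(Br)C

1,8-dibromononane

The longest carbon chain is 9 atoms: the parent is nonane.
Choose the numbering such that the substituent locant set {1,8} is lower than {2,9} at the first point of difference.
With this numbering: bromo groups at C-1 and C-8.
The name is 1,8-dibromononane.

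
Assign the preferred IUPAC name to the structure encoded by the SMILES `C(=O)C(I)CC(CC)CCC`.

Counting along the main chain through the –CHO group gives 7 carbons: the parent is heptane.
The principal characteristic group is an aldehyde (terminal –CHO), named with the suffix -al.
Choose the numbering such that the aldehyde carbon is C-1 by definition.
That gives an ethyl group at C-4; an iodo group at C-2.
The substituents are ordered alphabetically, ignoring any di-/tri- multipliers.
Assembling the pieces gives 4-ethyl-2-iodoheptanal.

4-ethyl-2-iodoheptanal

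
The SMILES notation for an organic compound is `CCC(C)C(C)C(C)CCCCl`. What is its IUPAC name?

1-chloro-4,5,6-trimethyloctane

The longest continuous carbon chain has 8 atoms, so the parent hydride is octane.
Choose the numbering such that the substituent locant set {1,4,5,6} is lower than {3,4,5,8} at the first point of difference.
That gives a chloro group at C-1; methyl groups at C-4 and C-5 and C-6.
The substituents are ordered alphabetically, ignoring any di-/tri- multipliers.
The name is 1-chloro-4,5,6-trimethyloctane.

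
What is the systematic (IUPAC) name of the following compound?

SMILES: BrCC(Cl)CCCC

The longest continuous carbon chain has 6 atoms, so the parent hydride is hexane.
Number the chain so that the substituent locant set {1,2} is lower than {5,6} at the first point of difference.
That gives a bromo group at C-1; a chloro group at C-2.
The substituents are ordered alphabetically, ignoring any di-/tri- multipliers.
Assembling the pieces gives 1-bromo-2-chlorohexane.

1-bromo-2-chlorohexane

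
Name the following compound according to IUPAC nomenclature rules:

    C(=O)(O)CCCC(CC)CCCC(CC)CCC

5,9-diethyldodecanoic acid

Counting along the main chain through the –COOH group gives 12 carbons: the parent is dodecane.
The highest-priority functional group is a carboxylic acid (terminal –COOH), so the name ends in -oic acid.
Number the chain so that the carboxylic acid carbon is C-1 by definition.
This places ethyl groups at C-5 and C-9.
Assembling the pieces gives 5,9-diethyldodecanoic acid.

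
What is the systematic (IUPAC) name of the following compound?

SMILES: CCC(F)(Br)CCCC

The longest carbon chain is 7 atoms: the parent is heptane.
Number the chain so that the substituent locant set {3,3} is lower than {5,5} at the first point of difference.
With this numbering: a bromo group at C-3; a fluoro group at C-3.
Prefixes are listed alphabetically: bromo, fluoro.
Assembling the pieces gives 3-bromo-3-fluoroheptane.

3-bromo-3-fluoroheptane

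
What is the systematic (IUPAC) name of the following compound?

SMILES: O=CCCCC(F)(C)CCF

Counting along the main chain through the –CHO group gives 7 carbons: the parent is heptane.
An aldehyde (terminal –CHO) is the principal characteristic group, giving the suffix -al.
Number the chain so that the aldehyde carbon is C-1 by definition.
This places fluoro groups at C-5 and C-7; a methyl group at C-5.
The substituents are ordered alphabetically, ignoring any di-/tri- multipliers.
Putting it together: 5,7-difluoro-5-methylheptanal.

5,7-difluoro-5-methylheptanal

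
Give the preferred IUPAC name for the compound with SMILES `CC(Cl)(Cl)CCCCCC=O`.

The longest chain bearing the –CHO group is 8 carbons long (octane).
The highest-priority functional group is an aldehyde (terminal –CHO), so the name ends in -al.
Choose the numbering such that the aldehyde carbon is C-1 by definition.
That gives two chloro groups at C-7.
Putting it together: 7,7-dichlorooctanal.

7,7-dichlorooctanal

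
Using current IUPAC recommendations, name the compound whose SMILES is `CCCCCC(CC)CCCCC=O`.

Counting along the main chain through the –CHO group gives 11 carbons: the parent is undecane.
The principal characteristic group is an aldehyde (terminal –CHO), named with the suffix -al.
Choose the numbering such that the aldehyde carbon is C-1 by definition.
That gives an ethyl group at C-6.
Assembling the pieces gives 6-ethylundecanal.

6-ethylundecanal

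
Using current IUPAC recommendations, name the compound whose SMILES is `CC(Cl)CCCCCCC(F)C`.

The longest continuous carbon chain has 10 atoms, so the parent hydride is decane.
Choose the numbering such that the locant sets are identical either way, so the alphabetically earlier chloro substituent takes the lower locant (2 rather than 9).
With this numbering: a chloro group at C-2; a fluoro group at C-9.
The substituents are ordered alphabetically, ignoring any di-/tri- multipliers.
The name is 2-chloro-9-fluorodecane.

2-chloro-9-fluorodecane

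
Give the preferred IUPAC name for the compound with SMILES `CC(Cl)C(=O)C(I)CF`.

4-chloro-1-fluoro-2-iodopentan-3-one

The longest chain bearing the carbonyl is 5 carbons long (pentane).
The highest-priority functional group is a ketone (C=O on an internal carbon), so the name ends in -one.
The numbering direction is chosen so that the substituent locant set {1,2,4} is lower than {2,4,5} at the first point of difference.
That gives the carbonyl at C-3; a chloro group at C-4; a fluoro group at C-1; an iodo group at C-2.
Prefixes are listed alphabetically: chloro, fluoro, iodo.
Putting it together: 4-chloro-1-fluoro-2-iodopentan-3-one.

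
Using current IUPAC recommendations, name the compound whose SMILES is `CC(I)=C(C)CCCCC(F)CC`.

8-fluoro-2-iodo-3-methyldec-2-ene

The longest chain bearing the multiple bond is 10 carbons long (decane).
A C=C double bond in the chain gives the infix -ene-.
Choose the numbering such that numbering from this end puts the double bond at C-2 rather than C-8.
With this numbering: the double bond between C-2 and C-3; a fluoro group at C-8; an iodo group at C-2; a methyl group at C-3.
Prefixes are listed alphabetically: fluoro, iodo, methyl.
The name is 8-fluoro-2-iodo-3-methyldec-2-ene.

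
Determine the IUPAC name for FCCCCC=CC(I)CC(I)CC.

1-fluoro-7,9-diiodoundec-5-ene

The longest chain bearing the multiple bond is 11 carbons long (undecane).
There is one C=C double bond, indicated by the ending -ene.
The numbering direction is chosen so that numbering from this end puts the double bond at C-5 rather than C-6.
That gives the double bond between C-5 and C-6; a fluoro group at C-1; iodo groups at C-7 and C-9.
Prefixes are listed alphabetically: fluoro, iodo.
Assembling the pieces gives 1-fluoro-7,9-diiodoundec-5-ene.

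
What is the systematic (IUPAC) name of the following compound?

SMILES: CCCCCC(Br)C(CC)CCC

5-bromo-4-ethyldecane

The longest continuous carbon chain has 10 atoms, so the parent hydride is decane.
The numbering direction is chosen so that the substituent locant set {4,5} is lower than {6,7} at the first point of difference.
This places a bromo group at C-5; an ethyl group at C-4.
Substituent prefixes are cited in alphabetical order (multiplying prefixes like di-/tri- are ignored for ordering).
Assembling the pieces gives 5-bromo-4-ethyldecane.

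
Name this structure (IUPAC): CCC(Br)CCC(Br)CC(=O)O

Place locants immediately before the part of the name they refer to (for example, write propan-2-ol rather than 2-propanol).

Counting along the main chain through the –COOH group gives 8 carbons: the parent is octane.
The highest-priority functional group is a carboxylic acid (terminal –COOH), so the name ends in -oic acid.
Number the chain so that the carboxylic acid carbon is C-1 by definition.
That gives bromo groups at C-3 and C-6.
The name is 3,6-dibromooctanoic acid.

3,6-dibromooctanoic acid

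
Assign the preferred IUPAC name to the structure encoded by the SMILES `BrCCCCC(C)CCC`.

1-bromo-5-methyloctane

The longest continuous carbon chain has 8 atoms, so the parent hydride is octane.
Choose the numbering such that the substituent locant set {1,5} is lower than {4,8} at the first point of difference.
This places a bromo group at C-1; a methyl group at C-5.
Substituent prefixes are cited in alphabetical order (multiplying prefixes like di-/tri- are ignored for ordering).
Assembling the pieces gives 1-bromo-5-methyloctane.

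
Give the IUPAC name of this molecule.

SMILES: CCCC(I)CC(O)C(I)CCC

4,7-diiododecan-5-ol

The longest carbon chain that includes the –OH group has 10 carbons, so the parent hydride is decane.
The principal characteristic group is an alcohol (–OH), named with the suffix -ol.
Choose the numbering such that numbering from this end puts the hydroxyl group at C-5 rather than C-6.
That gives the hydroxyl at C-5; iodo groups at C-4 and C-7.
Putting it together: 4,7-diiododecan-5-ol.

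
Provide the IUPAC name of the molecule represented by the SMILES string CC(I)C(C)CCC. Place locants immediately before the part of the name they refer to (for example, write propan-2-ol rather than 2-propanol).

2-iodo-3-methylhexane

The longest continuous carbon chain has 6 atoms, so the parent hydride is hexane.
The numbering direction is chosen so that the substituent locant set {2,3} is lower than {4,5} at the first point of difference.
With this numbering: an iodo group at C-2; a methyl group at C-3.
Prefixes are listed alphabetically: iodo, methyl.
Putting it together: 2-iodo-3-methylhexane.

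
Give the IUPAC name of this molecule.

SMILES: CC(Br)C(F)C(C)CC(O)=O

5-bromo-4-fluoro-3-methylhexanoic acid

The longest carbon chain that includes the –COOH group has 6 carbons, so the parent hydride is hexane.
The principal characteristic group is a carboxylic acid (terminal –COOH), named with the suffix -oic acid.
The numbering direction is chosen so that the carboxylic acid carbon is C-1 by definition.
With this numbering: a bromo group at C-5; a fluoro group at C-4; a methyl group at C-3.
The substituents are ordered alphabetically, ignoring any di-/tri- multipliers.
Putting it together: 5-bromo-4-fluoro-3-methylhexanoic acid.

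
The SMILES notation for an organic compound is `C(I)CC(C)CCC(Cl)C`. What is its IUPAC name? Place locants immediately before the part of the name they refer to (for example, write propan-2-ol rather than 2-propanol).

The parent chain contains 7 carbons (heptane).
The numbering direction is chosen so that the substituent locant set {1,3,6} is lower than {2,5,7} at the first point of difference.
This places a chloro group at C-6; an iodo group at C-1; a methyl group at C-3.
Prefixes are listed alphabetically: chloro, iodo, methyl.
Putting it together: 6-chloro-1-iodo-3-methylheptane.

6-chloro-1-iodo-3-methylheptane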